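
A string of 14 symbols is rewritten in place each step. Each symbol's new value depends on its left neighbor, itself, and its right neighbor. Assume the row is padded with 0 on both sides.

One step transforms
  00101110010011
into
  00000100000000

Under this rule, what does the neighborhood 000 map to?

0

At position 0 the neighborhood is 000; the next row has 0 there.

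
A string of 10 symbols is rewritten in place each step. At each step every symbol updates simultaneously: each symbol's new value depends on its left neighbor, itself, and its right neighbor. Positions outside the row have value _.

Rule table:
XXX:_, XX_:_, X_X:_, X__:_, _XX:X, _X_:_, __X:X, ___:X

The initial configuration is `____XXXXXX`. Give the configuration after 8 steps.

X___XXX___

step 1: XXXXX_____
step 2: X_____XXXX
step 3: __XXXXX___
step 4: XXX_____XX
step 5: X___XXXXX_
step 6: __XXX_____
step 7: XXX___XXXX
step 8: X___XXX___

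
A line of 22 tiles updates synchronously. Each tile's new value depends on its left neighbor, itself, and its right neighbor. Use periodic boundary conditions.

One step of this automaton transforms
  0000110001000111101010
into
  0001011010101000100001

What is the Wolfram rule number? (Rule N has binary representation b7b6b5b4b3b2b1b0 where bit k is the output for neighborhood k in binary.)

82

position 14: 111 → 0  (bit 7 = 0)
position 5: 110 → 1  (bit 6 = 1)
position 17: 101 → 0  (bit 5 = 0)
position 6: 100 → 1  (bit 4 = 1)
position 4: 011 → 0  (bit 3 = 0)
position 9: 010 → 0  (bit 2 = 0)
position 3: 001 → 1  (bit 1 = 1)
position 0: 000 → 0  (bit 0 = 0)
bits b7..b0 = 01010010 = 82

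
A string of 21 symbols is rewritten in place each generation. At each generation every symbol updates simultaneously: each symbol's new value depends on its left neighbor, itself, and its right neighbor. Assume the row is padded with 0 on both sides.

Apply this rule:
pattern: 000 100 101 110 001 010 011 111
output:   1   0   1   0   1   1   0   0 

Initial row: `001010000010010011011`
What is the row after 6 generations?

111110111110110100100
000001000001001101101
111111011111010010011
000000100000110110100
111111101111001001101
000000010000011010011

000000010000011010011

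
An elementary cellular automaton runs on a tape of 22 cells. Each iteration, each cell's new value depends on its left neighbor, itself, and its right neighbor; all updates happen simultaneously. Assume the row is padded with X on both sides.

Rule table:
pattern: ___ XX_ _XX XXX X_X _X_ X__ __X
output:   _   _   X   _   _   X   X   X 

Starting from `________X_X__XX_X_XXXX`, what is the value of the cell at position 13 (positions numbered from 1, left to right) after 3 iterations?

iteration 1: X______XX_XXXX__X_X___
iteration 2: _X____XX__X___XXX_XX_X
iteration 3: _XX__XX_XXXX_XX___X__X
position 13 holds _

_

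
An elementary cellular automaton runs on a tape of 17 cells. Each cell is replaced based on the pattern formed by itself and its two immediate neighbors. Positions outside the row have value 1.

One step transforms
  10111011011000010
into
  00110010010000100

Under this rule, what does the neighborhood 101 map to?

0

At position 1 the neighborhood is 101; the next row has 0 there.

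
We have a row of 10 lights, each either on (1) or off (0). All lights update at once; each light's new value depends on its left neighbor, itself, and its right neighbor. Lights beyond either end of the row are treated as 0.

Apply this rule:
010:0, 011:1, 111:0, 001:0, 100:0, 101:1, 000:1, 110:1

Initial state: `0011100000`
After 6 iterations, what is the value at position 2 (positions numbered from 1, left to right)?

1010101111
0101011001
0010111000
1001101011
0001110111
1101011101
position 2 holds 1

1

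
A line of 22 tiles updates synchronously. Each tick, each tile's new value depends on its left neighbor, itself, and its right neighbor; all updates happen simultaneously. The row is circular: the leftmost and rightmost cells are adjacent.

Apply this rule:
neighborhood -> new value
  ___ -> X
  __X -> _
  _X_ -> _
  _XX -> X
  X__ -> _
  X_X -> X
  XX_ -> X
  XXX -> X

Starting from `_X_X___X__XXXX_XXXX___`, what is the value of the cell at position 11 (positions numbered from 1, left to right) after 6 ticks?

X

__X__X____XXXXXXXXX_XX
_______XX_XXXXXXXXXXXX
_XXXXX_XXXXXXXXXXXXXXX
XXXXXXXXXXXXXXXXXXXXXX
XXXXXXXXXXXXXXXXXXXXXX  (fixed point — unchanged through tick 6)
position 11 holds X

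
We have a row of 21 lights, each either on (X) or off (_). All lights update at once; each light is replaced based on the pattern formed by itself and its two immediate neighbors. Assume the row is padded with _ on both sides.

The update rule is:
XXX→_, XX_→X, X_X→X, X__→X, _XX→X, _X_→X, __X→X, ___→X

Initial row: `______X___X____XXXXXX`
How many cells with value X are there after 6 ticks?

7

tick 1: XXXXXXXXXXXXXXXX____X
tick 2: X______________XXXXXX
tick 3: XXXXXXXXXXXXXXXX____X  (repeats tick 1; period 2)
tick 6: X______________XXXXXX
count of X: 7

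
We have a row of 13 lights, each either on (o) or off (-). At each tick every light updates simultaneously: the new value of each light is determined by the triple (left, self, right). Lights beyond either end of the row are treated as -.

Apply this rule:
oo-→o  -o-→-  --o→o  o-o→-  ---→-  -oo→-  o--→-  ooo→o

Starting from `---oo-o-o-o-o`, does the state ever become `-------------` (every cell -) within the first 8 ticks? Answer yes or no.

yes

tick 1: --o-o--------
tick 2: -o-----------
tick 3: o------------
tick 4: -------------
all cells are - at tick 4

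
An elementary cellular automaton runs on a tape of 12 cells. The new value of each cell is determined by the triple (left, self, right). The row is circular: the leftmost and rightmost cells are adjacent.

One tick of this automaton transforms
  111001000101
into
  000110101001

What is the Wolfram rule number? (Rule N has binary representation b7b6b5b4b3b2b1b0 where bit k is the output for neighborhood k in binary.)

position 0: 111 → 0  (bit 7 = 0)
position 2: 110 → 0  (bit 6 = 0)
position 10: 101 → 0  (bit 5 = 0)
position 3: 100 → 1  (bit 4 = 1)
position 11: 011 → 1  (bit 3 = 1)
position 5: 010 → 0  (bit 2 = 0)
position 4: 001 → 1  (bit 1 = 1)
position 7: 000 → 0  (bit 0 = 0)
bits b7..b0 = 00011010 = 26

26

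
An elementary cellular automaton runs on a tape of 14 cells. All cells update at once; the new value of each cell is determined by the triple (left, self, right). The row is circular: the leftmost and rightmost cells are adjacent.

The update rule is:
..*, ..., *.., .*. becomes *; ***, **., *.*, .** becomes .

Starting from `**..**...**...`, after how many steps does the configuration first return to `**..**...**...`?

..**..***..***
**..**...**...

2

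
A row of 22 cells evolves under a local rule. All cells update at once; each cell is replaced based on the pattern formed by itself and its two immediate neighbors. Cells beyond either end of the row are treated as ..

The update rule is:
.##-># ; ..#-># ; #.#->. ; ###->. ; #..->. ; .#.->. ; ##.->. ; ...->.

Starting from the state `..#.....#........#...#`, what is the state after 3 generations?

.....#........#...#...

.#.....#........#...#.
#.....#........#...#..
.....#........#...#...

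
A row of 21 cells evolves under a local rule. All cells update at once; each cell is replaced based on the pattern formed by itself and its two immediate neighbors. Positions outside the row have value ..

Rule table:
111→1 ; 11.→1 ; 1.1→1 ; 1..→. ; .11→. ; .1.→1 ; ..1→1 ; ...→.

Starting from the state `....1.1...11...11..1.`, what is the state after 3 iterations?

...1111..1.1..1.1.11.
..1.111.1111.11111.1.
.111.111.1111.111111.

.111.111.1111.111111.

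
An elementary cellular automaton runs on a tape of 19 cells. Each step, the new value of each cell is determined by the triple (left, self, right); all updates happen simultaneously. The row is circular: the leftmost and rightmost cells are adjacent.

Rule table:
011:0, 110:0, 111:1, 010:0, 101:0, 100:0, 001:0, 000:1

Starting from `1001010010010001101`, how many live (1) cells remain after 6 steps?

0000000000000100000
1111111111110001111
1111111111100100111
1111111111000000011
1111111110011111001
1111111100001110000
count of 1: 11

11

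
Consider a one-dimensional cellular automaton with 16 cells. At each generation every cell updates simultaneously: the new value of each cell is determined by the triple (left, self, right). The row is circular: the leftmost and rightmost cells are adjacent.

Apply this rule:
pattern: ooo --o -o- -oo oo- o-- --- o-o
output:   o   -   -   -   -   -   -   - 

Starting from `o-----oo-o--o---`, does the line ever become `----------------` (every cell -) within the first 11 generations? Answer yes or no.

----------------
all cells are - at generation 1

yes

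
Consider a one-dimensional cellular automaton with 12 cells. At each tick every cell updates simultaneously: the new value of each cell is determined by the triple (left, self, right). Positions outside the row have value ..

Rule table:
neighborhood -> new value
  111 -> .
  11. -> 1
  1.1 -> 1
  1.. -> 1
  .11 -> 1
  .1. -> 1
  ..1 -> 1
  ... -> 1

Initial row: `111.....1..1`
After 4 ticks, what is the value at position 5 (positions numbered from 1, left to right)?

1.1111111111
111........1
1.1111111111  (repeats tick 1; period 2)
tick 4: 111........1
position 5 holds .

.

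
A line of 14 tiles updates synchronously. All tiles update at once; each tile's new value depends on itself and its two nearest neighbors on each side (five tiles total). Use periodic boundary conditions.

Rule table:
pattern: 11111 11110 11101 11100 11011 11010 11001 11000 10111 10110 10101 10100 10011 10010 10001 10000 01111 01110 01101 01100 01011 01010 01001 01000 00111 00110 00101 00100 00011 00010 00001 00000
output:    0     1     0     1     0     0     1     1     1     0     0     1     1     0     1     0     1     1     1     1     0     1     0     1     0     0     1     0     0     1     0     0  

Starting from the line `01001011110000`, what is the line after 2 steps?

01111011011111

10001011111000
01111011011111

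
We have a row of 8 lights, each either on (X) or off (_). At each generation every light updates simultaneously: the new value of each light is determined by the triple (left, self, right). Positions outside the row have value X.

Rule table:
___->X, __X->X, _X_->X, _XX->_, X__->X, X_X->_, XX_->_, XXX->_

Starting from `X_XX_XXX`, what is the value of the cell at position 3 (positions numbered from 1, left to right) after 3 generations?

_

________
XXXXXXXX
________
position 3 holds _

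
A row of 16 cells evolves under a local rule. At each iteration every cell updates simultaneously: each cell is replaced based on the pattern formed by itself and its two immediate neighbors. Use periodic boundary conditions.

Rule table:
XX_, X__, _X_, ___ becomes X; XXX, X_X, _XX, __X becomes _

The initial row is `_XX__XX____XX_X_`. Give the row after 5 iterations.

__XXXX__X_XX__XX

iteration 1: __XX__XXXX__X_XX
iteration 2: X__XX____XX_X__X
iteration 3: XX__XXXX__X_XX__
iteration 4: _XX____XX_X__XX_
iteration 5: __XXXX__X_XX__XX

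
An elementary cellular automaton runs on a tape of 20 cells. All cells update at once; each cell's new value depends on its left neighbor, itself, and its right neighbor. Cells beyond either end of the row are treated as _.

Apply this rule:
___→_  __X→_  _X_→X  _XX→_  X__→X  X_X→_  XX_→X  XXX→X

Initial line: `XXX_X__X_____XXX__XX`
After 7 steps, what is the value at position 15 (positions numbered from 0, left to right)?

_

_XX_XX_XX_____XXX__X
__X__X__XX_____XXX_X
__XX_XX__XX_____XX_X
___X__XX__XX_____X_X
___XX__XX__XX____X_X
____XX__XX__XX___X_X
_____XX__XX__XX__X_X
position 15 holds _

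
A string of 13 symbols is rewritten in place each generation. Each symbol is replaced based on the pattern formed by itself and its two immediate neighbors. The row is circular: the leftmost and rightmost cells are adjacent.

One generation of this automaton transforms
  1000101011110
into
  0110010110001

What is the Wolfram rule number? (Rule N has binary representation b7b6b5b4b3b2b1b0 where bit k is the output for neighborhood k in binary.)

57

position 9: 111 → 0  (bit 7 = 0)
position 11: 110 → 0  (bit 6 = 0)
position 5: 101 → 1  (bit 5 = 1)
position 1: 100 → 1  (bit 4 = 1)
position 8: 011 → 1  (bit 3 = 1)
position 0: 010 → 0  (bit 2 = 0)
position 3: 001 → 0  (bit 1 = 0)
position 2: 000 → 1  (bit 0 = 1)
bits b7..b0 = 00111001 = 57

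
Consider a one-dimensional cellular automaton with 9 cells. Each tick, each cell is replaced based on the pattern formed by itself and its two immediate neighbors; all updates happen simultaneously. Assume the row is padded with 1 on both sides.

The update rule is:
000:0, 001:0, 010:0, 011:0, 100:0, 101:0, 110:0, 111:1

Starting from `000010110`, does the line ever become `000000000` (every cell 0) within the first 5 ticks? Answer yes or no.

yes

tick 1: 000000000
all cells are 0 at tick 1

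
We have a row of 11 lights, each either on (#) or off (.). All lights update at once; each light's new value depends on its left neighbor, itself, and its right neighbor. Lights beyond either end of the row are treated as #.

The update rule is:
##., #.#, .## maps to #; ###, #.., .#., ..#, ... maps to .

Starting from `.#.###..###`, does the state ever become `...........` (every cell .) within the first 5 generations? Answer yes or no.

yes

generation 1: #.##.#..#..
generation 2: #####......
generation 3: ....#......
generation 4: ...........
all cells are . at generation 4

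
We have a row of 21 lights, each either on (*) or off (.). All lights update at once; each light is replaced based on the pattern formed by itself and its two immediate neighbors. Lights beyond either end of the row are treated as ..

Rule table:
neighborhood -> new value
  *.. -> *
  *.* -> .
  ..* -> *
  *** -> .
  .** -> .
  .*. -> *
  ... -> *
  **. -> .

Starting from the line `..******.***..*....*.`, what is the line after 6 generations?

..**********.........

**..........*********
..**********.........
**..........*********  (repeats generation 1; period 2)
generation 6: ..**********.........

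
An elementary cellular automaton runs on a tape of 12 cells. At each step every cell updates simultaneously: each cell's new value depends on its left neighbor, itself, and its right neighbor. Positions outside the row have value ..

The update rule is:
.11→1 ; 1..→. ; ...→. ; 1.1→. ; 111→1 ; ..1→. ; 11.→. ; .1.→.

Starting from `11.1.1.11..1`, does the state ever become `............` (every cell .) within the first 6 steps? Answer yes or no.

yes

step 1: 1......1....
step 2: ............
all cells are . at step 2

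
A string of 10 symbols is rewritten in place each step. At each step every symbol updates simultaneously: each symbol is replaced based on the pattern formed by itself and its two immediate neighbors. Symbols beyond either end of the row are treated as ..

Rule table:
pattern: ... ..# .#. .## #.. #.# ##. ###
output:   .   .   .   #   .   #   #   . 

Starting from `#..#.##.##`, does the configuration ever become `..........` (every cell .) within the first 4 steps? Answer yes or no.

step 1: ....######
step 2: ....#....#
step 3: ..........
all cells are . at step 3

yes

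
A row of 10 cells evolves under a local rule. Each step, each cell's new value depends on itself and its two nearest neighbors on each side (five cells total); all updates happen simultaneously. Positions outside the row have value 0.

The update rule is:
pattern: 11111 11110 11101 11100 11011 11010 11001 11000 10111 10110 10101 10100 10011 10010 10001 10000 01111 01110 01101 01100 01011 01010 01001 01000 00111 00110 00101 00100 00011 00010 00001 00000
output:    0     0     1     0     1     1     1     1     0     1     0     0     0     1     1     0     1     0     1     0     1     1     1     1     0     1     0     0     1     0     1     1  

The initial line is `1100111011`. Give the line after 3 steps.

1010001110
0101110001
0010001100

0010001100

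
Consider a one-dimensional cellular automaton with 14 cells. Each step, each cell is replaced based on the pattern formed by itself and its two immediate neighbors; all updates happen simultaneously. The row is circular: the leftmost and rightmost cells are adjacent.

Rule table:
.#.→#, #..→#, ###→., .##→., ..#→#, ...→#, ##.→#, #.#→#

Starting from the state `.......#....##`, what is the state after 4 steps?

step 1: ############.#
step 2: ...........##.
step 3: ###########.##
step 4: ..........##..

..........##..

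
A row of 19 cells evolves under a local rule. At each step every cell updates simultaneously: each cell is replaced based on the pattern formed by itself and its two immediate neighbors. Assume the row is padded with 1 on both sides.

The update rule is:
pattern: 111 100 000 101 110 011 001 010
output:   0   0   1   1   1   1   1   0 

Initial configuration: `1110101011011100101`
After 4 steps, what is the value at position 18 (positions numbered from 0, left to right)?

0011010111110101011
0111101100011010110
1100111101111101111
0101100111000111000
position 18 holds 0

0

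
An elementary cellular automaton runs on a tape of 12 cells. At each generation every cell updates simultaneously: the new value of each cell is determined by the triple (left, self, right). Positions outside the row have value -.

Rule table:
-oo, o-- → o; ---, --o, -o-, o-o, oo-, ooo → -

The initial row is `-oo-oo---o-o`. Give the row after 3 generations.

-o--o-o-----
--o----o----
---o----o---

---o----o---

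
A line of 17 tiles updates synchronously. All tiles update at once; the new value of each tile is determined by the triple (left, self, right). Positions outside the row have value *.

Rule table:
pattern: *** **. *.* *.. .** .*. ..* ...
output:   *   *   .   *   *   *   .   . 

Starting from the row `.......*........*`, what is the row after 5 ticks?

*......**.......*
**.....***......*
***....****.....*
****...*****....*
*****..******...*

*****..******...*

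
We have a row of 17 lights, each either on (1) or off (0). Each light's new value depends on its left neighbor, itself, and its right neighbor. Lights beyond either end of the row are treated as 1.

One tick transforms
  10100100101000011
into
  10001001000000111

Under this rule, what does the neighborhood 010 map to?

At position 2 the neighborhood is 010; the next row has 0 there.

0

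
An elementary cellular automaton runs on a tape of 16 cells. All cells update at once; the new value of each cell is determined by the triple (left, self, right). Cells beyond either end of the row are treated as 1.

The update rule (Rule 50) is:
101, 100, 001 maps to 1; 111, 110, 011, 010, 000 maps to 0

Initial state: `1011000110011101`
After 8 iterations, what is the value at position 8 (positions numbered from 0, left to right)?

1

0100101001100010
1011010110010101
0100101001101010
1011010110010101  (repeats iteration 2; period 2)
iteration 8: 1011010110010101
position 8 holds 1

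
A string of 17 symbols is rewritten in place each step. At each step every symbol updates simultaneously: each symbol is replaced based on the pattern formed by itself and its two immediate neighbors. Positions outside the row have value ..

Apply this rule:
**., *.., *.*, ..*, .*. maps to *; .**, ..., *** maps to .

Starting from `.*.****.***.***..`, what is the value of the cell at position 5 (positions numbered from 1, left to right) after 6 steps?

*

***...**..**..**.
..**.*.***.***.**
.*.****..**..**.*
***...***.***.***
..**.*..**..**..*
.*.*****.***.****
position 5 holds *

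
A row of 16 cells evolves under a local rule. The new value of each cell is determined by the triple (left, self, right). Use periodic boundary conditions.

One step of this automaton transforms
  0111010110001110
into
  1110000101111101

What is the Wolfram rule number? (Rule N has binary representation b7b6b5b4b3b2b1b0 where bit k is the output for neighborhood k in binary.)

155

position 2: 111 → 1  (bit 7 = 1)
position 3: 110 → 0  (bit 6 = 0)
position 4: 101 → 0  (bit 5 = 0)
position 9: 100 → 1  (bit 4 = 1)
position 1: 011 → 1  (bit 3 = 1)
position 5: 010 → 0  (bit 2 = 0)
position 0: 001 → 1  (bit 1 = 1)
position 10: 000 → 1  (bit 0 = 1)
bits b7..b0 = 10011011 = 155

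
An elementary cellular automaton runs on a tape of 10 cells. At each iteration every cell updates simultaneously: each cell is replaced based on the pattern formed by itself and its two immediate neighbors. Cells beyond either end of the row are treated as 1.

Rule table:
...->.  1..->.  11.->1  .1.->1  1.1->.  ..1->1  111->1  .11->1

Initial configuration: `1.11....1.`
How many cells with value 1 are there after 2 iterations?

1.11...11.
1.11..111.
count of 1: 6

6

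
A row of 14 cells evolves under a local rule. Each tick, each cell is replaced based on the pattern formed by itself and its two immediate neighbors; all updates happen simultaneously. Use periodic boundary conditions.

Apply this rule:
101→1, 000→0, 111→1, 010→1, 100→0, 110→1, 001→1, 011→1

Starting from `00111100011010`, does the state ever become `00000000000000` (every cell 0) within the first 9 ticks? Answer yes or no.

01111100111110
11111101111110
11111111111111
11111111111111  (fixed point — unchanged through tick 9)
tick 9 is 11111111111111, still not uniform 0

no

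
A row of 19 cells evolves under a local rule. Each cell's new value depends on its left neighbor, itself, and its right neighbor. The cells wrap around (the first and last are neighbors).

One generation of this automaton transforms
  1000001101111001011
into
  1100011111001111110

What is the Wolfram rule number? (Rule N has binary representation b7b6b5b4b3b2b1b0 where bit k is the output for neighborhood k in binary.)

position 10: 111 → 0  (bit 7 = 0)
position 0: 110 → 1  (bit 6 = 1)
position 8: 101 → 1  (bit 5 = 1)
position 1: 100 → 1  (bit 4 = 1)
position 6: 011 → 1  (bit 3 = 1)
position 15: 010 → 1  (bit 2 = 1)
position 5: 001 → 1  (bit 1 = 1)
position 2: 000 → 0  (bit 0 = 0)
bits b7..b0 = 01111110 = 126

126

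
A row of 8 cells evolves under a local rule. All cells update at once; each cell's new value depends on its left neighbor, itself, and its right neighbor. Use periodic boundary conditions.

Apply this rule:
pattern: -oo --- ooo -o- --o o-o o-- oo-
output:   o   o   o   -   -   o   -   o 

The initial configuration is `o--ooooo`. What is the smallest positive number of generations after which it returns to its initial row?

1

o--ooooo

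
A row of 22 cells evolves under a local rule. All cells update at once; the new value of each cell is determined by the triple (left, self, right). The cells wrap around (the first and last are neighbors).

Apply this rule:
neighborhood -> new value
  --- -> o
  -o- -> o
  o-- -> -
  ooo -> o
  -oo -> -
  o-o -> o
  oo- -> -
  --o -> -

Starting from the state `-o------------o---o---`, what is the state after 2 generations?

ooo-oooooooo-ooooooo--

generation 1: -o-oooooooooo-o-o-o-oo
generation 2: ooo-oooooooo-ooooooo--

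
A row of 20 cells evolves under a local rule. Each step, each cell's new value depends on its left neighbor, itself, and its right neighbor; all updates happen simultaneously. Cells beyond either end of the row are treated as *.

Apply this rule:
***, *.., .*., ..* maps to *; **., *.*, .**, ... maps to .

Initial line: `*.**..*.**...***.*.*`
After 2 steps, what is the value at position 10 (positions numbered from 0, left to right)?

*

....***...*.*.*..*..
*..*.*.*.**.*.******
position 10 holds *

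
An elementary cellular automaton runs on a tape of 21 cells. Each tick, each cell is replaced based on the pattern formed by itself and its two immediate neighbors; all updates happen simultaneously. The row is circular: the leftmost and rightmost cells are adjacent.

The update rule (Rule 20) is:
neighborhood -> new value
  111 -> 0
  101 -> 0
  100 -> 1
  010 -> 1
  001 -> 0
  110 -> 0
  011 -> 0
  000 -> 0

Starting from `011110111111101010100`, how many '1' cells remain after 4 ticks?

000000000000001010110
000000000000001010001
100000000000001011001
010000000000001000100
count of 1: 3

3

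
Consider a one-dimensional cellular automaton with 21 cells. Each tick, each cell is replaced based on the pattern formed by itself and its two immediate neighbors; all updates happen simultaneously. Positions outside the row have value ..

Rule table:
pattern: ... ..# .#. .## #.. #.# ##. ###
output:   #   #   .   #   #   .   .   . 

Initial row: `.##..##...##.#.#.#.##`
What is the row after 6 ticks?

..#..#...#...########

tick 1: ##.###.####........#.
tick 2: #..#...#...########.#
tick 3: .##.###.####.........
tick 4: ##..#...#...#########
tick 5: #.##.###.####........
tick 6: ..#..#...#...########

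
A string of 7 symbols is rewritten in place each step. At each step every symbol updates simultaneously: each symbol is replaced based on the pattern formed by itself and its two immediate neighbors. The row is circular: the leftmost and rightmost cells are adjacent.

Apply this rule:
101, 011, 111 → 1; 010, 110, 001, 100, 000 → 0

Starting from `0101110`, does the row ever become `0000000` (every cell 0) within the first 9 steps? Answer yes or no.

step 1: 0011100
step 2: 0011000
step 3: 0010000
step 4: 0000000
all cells are 0 at step 4

yes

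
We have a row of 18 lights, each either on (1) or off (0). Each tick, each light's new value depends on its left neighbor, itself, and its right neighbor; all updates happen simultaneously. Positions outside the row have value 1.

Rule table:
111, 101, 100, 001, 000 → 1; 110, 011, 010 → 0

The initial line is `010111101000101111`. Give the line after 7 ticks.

tick 1: 101011010111010111
tick 2: 010100101010101011
tick 3: 101011010101010101
tick 4: 010100101010101010
tick 5: 101011010101010101  (repeats tick 3; period 2)
tick 7: 101011010101010101

101011010101010101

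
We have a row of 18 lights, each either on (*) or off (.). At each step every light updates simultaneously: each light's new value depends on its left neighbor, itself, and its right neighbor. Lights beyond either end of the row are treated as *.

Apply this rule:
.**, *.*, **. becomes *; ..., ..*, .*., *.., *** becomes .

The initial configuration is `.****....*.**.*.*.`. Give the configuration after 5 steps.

*...............*.

**..*.....****.*.*
.*........*..**.**
*............****.
*............*..**
*...............*.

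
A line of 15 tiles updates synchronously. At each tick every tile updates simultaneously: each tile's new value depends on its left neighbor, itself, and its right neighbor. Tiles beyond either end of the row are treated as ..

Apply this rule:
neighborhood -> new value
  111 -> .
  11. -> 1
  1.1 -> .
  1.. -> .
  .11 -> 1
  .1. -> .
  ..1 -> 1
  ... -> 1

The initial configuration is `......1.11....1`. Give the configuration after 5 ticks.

111111..11.111.
1....1.111.1.1.
..111..1.1.....
111.1.1....1111
1.1.....1111..1

1.1.....1111..1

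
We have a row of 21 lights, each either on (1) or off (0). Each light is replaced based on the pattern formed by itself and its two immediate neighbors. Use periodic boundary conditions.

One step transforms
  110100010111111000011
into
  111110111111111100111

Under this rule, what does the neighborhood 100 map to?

At position 4 the neighborhood is 100; the next row has 1 there.

1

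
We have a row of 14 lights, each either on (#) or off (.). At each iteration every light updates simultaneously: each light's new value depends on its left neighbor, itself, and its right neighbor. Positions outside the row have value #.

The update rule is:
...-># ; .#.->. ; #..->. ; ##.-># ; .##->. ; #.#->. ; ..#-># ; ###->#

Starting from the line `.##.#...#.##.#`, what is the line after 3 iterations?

...#.#....#.#.

iteration 1: ..#...##...#..
iteration 2: .#..##.#.##..#
iteration 3: ...#.#....#.#.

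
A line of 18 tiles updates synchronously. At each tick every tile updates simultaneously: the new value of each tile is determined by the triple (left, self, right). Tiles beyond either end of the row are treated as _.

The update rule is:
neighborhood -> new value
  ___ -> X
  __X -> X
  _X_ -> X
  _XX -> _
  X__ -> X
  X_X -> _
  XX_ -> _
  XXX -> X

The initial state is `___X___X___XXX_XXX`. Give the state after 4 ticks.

X__XXXXX______XX_X

tick 1: XXXXXXXXXXX_X___X_
tick 2: _XXXXXXXXX__XXXXXX
tick 3: X_XXXXXXX_XX_XXXX_
tick 4: X__XXXXX______XX_X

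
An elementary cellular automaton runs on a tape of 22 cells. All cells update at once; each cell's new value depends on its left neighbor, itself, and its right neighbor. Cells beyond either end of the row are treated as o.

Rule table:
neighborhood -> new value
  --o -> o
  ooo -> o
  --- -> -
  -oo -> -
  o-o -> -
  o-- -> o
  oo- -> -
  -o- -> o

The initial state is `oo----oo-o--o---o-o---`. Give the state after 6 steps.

-o---oo-oo-o--ooo-o---

o-o--o---ooooo-oo-oo-o
--ooooo-o-ooo---------
oo-ooo--o--o-o-------o
o---o-oooooo-oo-----o-
-o-oo--oooo----o---oo-
-o---oo-oo-o--ooo-o---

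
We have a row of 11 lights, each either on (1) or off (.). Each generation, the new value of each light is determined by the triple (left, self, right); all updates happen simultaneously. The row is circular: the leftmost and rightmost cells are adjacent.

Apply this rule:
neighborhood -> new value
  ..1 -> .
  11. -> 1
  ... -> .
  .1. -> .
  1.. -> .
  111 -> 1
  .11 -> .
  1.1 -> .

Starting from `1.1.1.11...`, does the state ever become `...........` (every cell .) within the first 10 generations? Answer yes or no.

.......1...
...........
all cells are . at generation 2

yes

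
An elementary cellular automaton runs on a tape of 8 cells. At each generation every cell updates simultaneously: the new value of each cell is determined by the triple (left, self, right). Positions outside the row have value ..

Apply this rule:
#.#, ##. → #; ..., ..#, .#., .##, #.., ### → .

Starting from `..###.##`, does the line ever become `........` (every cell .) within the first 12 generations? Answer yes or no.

yes

....##.#
.....##.
......#.
........
all cells are . at generation 4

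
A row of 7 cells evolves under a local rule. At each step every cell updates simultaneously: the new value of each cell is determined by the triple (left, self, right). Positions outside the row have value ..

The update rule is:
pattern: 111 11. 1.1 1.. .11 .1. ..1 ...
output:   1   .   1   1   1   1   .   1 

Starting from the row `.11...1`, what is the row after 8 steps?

.1.11.1
.111.11
.11.11.
.1.11.1  (repeats step 1; period 3)
step 8: .111.11

.111.11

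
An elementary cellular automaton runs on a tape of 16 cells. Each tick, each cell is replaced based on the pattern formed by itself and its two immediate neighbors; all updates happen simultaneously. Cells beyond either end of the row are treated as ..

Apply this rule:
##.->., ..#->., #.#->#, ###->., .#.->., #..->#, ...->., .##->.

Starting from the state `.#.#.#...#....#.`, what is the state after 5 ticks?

..#.#.#...#....#
...#.#.#...#....
....#.#.#...#...
.....#.#.#...#..
......#.#.#...#.

......#.#.#...#.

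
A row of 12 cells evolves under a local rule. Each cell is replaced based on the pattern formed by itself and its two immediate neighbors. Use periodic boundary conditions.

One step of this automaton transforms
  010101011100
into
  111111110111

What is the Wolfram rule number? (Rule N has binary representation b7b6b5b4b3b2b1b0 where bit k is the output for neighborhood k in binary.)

position 8: 111 → 0  (bit 7 = 0)
position 9: 110 → 1  (bit 6 = 1)
position 2: 101 → 1  (bit 5 = 1)
position 10: 100 → 1  (bit 4 = 1)
position 7: 011 → 1  (bit 3 = 1)
position 1: 010 → 1  (bit 2 = 1)
position 0: 001 → 1  (bit 1 = 1)
position 11: 000 → 1  (bit 0 = 1)
bits b7..b0 = 01111111 = 127

127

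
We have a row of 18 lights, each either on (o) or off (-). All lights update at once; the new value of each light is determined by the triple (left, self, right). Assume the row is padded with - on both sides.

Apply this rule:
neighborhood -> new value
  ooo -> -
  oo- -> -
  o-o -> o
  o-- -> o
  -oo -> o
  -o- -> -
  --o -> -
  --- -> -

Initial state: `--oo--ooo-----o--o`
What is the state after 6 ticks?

-------o-o-o--o---

tick 1: --o-o-o--o-----o--
tick 2: ---o-o-o--o-----o-
tick 3: ----o-o-o--o-----o
tick 4: -----o-o-o--o-----
tick 5: ------o-o-o--o----
tick 6: -------o-o-o--o---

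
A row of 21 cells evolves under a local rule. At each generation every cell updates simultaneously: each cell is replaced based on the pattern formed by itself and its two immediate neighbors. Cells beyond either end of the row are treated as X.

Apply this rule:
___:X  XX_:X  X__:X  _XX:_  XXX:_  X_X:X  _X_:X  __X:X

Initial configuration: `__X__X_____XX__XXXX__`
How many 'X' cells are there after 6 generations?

generation 1: XXXXXXXXXXX_XXX___XXX
generation 2: __________XX__XXXX___
generation 3: XXXXXXXXXX_XXX___XXXX
generation 4: _________XX__XXXX____
generation 5: XXXXXXXXX_XXX___XXXXX
generation 6: ________XX__XXXX_____
count of X: 6

6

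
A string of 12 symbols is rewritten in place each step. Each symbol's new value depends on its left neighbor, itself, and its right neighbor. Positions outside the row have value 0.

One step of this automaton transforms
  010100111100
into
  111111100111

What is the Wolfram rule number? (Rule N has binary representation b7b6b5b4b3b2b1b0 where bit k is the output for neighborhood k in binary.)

position 7: 111 → 0  (bit 7 = 0)
position 9: 110 → 1  (bit 6 = 1)
position 2: 101 → 1  (bit 5 = 1)
position 4: 100 → 1  (bit 4 = 1)
position 6: 011 → 1  (bit 3 = 1)
position 1: 010 → 1  (bit 2 = 1)
position 0: 001 → 1  (bit 1 = 1)
position 11: 000 → 1  (bit 0 = 1)
bits b7..b0 = 01111111 = 127

127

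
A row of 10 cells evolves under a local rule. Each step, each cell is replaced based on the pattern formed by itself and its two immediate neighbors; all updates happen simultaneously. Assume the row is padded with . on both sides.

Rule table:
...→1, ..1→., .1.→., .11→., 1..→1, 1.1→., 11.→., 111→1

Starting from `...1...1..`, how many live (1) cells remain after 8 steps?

2

step 1: 11..11..11
step 2: ..1...1...
step 3: 1..11..111
step 4: .1...1..1.
step 5: ..11..1..1
step 6: 1...1..1..
step 7: .11..1..11
step 8: ...1..1...
count of 1: 2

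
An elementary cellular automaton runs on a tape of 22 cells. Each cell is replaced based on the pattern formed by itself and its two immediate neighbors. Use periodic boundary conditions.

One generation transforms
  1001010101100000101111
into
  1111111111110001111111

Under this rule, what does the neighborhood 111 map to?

1

At position 19 the neighborhood is 111; the next row has 1 there.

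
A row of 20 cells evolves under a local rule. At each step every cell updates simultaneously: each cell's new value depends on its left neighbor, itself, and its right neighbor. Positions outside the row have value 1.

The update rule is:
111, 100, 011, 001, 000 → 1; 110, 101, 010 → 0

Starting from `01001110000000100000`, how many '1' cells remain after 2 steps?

16

00111101111111011111
11111001111110011111
count of 1: 16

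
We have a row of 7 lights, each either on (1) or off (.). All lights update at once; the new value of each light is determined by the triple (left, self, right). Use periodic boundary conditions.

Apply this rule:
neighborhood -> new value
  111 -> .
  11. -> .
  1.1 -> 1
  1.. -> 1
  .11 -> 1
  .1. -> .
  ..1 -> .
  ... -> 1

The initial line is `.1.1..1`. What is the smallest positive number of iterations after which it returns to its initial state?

1.1.1..
.1.1.1.
..1.1.1
1..1.1.
.1..1.1
1.1..1.
.1.1..1

7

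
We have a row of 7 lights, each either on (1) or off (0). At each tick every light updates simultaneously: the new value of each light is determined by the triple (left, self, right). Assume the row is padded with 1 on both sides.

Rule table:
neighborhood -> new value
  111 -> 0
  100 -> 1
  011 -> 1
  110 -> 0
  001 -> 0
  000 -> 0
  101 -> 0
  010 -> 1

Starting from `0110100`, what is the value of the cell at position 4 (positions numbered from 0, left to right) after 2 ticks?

0100110
0110100
position 4 holds 1

1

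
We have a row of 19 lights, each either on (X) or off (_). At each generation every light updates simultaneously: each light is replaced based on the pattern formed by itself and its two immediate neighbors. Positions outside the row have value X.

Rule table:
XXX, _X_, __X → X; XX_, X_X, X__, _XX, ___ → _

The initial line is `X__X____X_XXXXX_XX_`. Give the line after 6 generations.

_X____X___X___XX__X

__XX___XX__XXX_____
_X____X___X_X_____X
_X___XX__XX_X____X_
_X__X___X___X___XX_
_X_XX__XX__XX__X___
_X____X___X___XX__X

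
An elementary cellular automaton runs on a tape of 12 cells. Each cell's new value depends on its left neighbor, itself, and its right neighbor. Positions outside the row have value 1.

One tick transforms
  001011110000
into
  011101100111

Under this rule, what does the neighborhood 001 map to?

At position 1 the neighborhood is 001; the next row has 1 there.

1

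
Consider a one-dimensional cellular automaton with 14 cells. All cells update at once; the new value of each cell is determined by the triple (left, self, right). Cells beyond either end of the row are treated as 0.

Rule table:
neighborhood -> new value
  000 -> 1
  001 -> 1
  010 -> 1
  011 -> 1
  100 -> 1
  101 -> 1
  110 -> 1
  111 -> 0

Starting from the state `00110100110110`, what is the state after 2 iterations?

10000000000001

11111111111111
10000000000001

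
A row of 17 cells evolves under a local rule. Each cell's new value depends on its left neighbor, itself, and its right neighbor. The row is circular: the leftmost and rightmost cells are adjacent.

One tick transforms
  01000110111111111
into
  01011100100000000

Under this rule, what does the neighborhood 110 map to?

At position 6 the neighborhood is 110; the next row has 0 there.

0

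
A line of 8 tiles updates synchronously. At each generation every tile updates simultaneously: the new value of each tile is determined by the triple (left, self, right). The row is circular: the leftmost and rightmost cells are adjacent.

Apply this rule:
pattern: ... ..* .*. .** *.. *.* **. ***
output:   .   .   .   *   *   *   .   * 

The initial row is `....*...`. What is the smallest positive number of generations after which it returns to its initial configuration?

.....*..
......*.
.......*
*.......
.*......
..*.....
...*....
....*...

8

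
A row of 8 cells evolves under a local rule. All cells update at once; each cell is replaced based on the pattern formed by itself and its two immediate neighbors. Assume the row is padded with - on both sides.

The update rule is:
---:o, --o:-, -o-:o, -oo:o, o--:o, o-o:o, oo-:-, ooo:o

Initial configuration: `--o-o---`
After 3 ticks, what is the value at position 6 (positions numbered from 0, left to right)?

-

o-oooooo
ooooooo-
oooooo-o
position 6 holds -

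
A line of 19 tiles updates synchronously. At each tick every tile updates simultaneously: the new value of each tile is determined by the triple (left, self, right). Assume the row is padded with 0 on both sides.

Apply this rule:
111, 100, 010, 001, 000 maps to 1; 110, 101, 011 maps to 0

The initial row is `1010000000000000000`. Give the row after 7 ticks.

1010111011111011111

1011111111111111111
1001111111111111110
1110111111111111101
0100011111111111001
1111101111111110111
0111000111111100010
1010111011111011111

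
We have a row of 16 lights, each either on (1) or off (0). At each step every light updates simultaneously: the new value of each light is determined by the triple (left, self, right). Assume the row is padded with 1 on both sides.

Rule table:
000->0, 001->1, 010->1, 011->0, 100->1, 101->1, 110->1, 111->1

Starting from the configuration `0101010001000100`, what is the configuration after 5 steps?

1111111011101111
1111111101110111
1111111110111011
1111111111011101
1111111111101110

1111111111101110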